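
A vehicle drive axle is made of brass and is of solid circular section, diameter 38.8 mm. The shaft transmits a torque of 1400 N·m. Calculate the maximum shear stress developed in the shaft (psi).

J = πd⁴/32 = π(0.0388)⁴/32 = 2.225×10^-7 m⁴.
τ_max = T·r/J = 1400 × 0.0194 / 2.225×10^-7 = 1.221×10^8 Pa.

17700 psi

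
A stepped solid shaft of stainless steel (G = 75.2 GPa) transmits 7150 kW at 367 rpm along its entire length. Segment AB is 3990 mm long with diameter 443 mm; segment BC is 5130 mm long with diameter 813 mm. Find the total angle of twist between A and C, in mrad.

ω = 2π·367/60 = 38.43 rad/s, so T = P/ω = 7150×10³ / 38.43 = 186000 N·m.
J_AB = π(0.443)⁴/32 = 3.78×10^-3 m⁴; J_BC = π(0.813)⁴/32 = 0.0429 m⁴.
θ = (T/G)·Σ L_i/J_i = (186000/75.2×10⁹)·(3.99/3.78×10^-3 + 5.13/0.0429) = 2.907×10^-3 rad.

2.91 mrad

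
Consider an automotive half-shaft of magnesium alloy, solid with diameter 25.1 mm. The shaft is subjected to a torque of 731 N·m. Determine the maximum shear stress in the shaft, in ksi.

34.1 ksi

J = πd⁴/32 = π(0.0251)⁴/32 = 3.897×10^-8 m⁴.
τ_max = T·r/J = 731.0 × 0.0126 / 3.897×10^-8 = 2.354×10^8 Pa.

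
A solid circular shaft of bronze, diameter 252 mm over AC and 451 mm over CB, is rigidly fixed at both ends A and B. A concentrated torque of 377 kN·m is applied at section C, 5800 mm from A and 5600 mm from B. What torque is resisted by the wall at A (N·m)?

Compatibility: T_A·a/J_AC = T_B·b/J_CB with T_A + T_B = T₀.
J_AC = 3.96×10^-4 m⁴, J_CB = 4.06×10^-3 m⁴, so T_A = T₀·(J_AC/a)/((J_AC/a)+(J_CB/b)) = 32430 N·m, T_B = 344600 N·m.

32400 N·m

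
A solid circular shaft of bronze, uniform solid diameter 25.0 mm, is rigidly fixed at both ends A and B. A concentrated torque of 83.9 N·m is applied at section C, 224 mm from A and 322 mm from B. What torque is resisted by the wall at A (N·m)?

With uniform GJ and both ends fixed, compatibility θ_AC = θ_CB gives T_A·a = T_B·b, together with T_A + T_B = T₀.
T_A = T₀·b/(a+b) = 83.90·322/546.0 = 49.48 N·m; T_B = 34.42 N·m.

49.5 N·m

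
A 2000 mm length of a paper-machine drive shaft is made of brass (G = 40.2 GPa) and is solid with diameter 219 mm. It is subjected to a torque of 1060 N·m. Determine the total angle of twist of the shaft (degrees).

0.0134°

J = πd⁴/32 = π(0.219)⁴/32 = 2.258×10^-4 m⁴.
θ = T·L/(G·J) = 1060 × 2.00 / (40.2×10⁹ × 2.258×10^-4) = 2.335×10^-4 rad.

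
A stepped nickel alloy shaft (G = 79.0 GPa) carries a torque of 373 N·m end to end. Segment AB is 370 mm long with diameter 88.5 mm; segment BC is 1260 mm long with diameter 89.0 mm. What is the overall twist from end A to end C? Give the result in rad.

J_AB = π(0.0885)⁴/32 = 6.02×10^-6 m⁴; J_BC = π(0.0890)⁴/32 = 6.16×10^-6 m⁴.
θ = (T/G)·Σ L_i/J_i = (373.0/79.0×10⁹)·(0.370/6.02×10^-6 + 1.26/6.16×10^-6) = 1.256×10^-3 rad.

0.00126 rad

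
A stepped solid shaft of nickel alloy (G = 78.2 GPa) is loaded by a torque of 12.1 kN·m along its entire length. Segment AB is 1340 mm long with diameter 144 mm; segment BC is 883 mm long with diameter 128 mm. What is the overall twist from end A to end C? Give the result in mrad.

J_AB = π(0.144)⁴/32 = 4.22×10^-5 m⁴; J_BC = π(0.128)⁴/32 = 2.64×10^-5 m⁴.
θ = (T/G)·Σ L_i/J_i = (12100/78.2×10⁹)·(1.34/4.22×10^-5 + 0.883/2.64×10^-5) = 0.01010 rad.

10.1 mrad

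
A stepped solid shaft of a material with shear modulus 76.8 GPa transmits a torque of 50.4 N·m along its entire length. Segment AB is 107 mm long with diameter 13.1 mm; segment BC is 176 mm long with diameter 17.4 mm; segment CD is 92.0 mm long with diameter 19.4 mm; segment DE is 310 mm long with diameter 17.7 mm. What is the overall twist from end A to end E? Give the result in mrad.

62.6 mrad

J_AB = π(0.0131)⁴/32 = 2.89×10^-9 m⁴; J_BC = π(0.0174)⁴/32 = 9.00×10^-9 m⁴; J_CD = π(0.0194)⁴/32 = 1.39×10^-8 m⁴; J_DE = π(0.0177)⁴/32 = 9.64×10^-9 m⁴.
θ = (T/G)·Σ L_i/J_i = (50.40/76.8×10⁹)·(0.107/2.89×10^-9 + 0.176/9.00×10^-9 + 0.0920/1.39×10^-8 + 0.310/9.64×10^-9) = 0.06258 rad.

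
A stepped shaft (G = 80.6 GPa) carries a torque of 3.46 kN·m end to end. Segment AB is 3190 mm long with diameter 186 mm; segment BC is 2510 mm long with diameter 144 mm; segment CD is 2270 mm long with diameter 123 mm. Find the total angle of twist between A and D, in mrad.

J_AB = π(0.186)⁴/32 = 1.18×10^-4 m⁴; J_BC = π(0.144)⁴/32 = 4.22×10^-5 m⁴; J_CD = π(0.123)⁴/32 = 2.25×10^-5 m⁴.
θ = (T/G)·Σ L_i/J_i = (3460/80.6×10⁹)·(3.19/1.18×10^-4 + 2.51/4.22×10^-5 + 2.27/2.25×10^-5) = 8.054×10^-3 rad.

8.05 mrad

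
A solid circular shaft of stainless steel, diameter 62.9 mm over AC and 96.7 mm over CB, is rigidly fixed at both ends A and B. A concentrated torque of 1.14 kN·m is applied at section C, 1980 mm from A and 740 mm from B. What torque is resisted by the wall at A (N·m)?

Compatibility: T_A·a/J_AC = T_B·b/J_CB with T_A + T_B = T₀.
J_AC = 1.54×10^-6 m⁴, J_CB = 8.58×10^-6 m⁴, so T_A = T₀·(J_AC/a)/((J_AC/a)+(J_CB/b)) = 71.49 N·m, T_B = 1069 N·m.

71.5 N·m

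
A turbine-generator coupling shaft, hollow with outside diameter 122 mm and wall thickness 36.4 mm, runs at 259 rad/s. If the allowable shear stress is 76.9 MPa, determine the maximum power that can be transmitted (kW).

6910 kW

J = π(d_o⁴ − d_i⁴)/32 = π(0.122⁴ − 0.0492⁴)/32 = 2.117×10^-5 m⁴.
T_max = τ_allow·J/r = 7.69×10^7 × 2.117×10^-5 / 0.0610 = 26690 N·m.
ω = 259 rad/s, so P_max = T_max·ω = 6.913×10^6 W.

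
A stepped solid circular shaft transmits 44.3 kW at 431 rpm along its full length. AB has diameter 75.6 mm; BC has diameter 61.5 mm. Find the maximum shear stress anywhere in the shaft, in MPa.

21.5 MPa

ω = 2π·431/60 = 45.13 rad/s, so T = P/ω = 44.3×10³ / 45.13 = 981.5 N·m.
Under the same torque, τ_max = 16T/(πd³) is largest where d is smallest — segment BC (d = 61.5 mm).
τ_max = 16·981.5/(π·(0.0615)³) = 2.149×10^7 Pa.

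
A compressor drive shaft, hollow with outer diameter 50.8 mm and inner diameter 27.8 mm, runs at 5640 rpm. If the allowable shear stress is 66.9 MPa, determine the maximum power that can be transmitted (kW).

J = π(d_o⁴ − d_i⁴)/32 = π(0.0508⁴ − 0.0278⁴)/32 = 5.952×10^-7 m⁴.
T_max = τ_allow·J/r = 6.69×10^7 × 5.952×10^-7 / 0.0254 = 1568 N·m.
ω = 2π·5640/60 = 590.6 rad/s, so P_max = T_max·ω = 9.259×10^5 W.

926 kW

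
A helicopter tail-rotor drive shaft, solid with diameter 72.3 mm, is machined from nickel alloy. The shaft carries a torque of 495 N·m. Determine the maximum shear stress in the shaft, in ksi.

J = πd⁴/32 = π(0.0723)⁴/32 = 2.683×10^-6 m⁴.
τ_max = T·r/J = 495.0 × 0.0362 / 2.683×10^-6 = 6.671×10^6 Pa.

0.967 ksi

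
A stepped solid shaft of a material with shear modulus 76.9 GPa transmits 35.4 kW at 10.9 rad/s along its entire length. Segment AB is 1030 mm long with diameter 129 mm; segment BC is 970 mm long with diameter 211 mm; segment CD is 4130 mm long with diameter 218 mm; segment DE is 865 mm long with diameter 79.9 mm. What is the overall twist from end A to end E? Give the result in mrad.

11.7 mrad

ω = 10.9 rad/s, so T = P/ω = 35.4×10³ / 10.90 = 3248 N·m.
J_AB = π(0.129)⁴/32 = 2.72×10^-5 m⁴; J_BC = π(0.211)⁴/32 = 1.95×10^-4 m⁴; J_CD = π(0.218)⁴/32 = 2.22×10^-4 m⁴; J_DE = π(0.0799)⁴/32 = 4.00×10^-6 m⁴.
θ = (T/G)·Σ L_i/J_i = (3248/76.9×10⁹)·(1.03/2.72×10^-5 + 0.970/1.95×10^-4 + 4.13/2.22×10^-4 + 0.865/4.00×10^-6) = 0.01173 rad.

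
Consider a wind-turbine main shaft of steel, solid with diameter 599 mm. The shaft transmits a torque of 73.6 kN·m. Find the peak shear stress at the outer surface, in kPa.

J = πd⁴/32 = π(0.599)⁴/32 = 0.01264 m⁴.
τ_max = T·r/J = 73600 × 0.299 / 0.01264 = 1.744×10^6 Pa.

1740 kPa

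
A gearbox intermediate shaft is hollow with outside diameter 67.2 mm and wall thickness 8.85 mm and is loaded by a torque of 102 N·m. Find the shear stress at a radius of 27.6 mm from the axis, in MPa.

1.99 MPa

J = π(d_o⁴ − d_i⁴)/32 = π(0.0672⁴ − 0.0495⁴)/32 = 1.413×10^-6 m⁴.
Shear stress varies linearly with radius: τ = T·r/J = 102.0 × 0.0276 / 1.413×10^-6 = 1.993×10^6 Pa.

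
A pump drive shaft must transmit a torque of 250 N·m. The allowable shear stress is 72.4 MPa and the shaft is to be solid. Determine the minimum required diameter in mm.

26.0 mm

For a solid shaft τ_max = 16T/(πd³), so d = (16T/(π τ_allow))^(1/3) = (16·250.0/(π·7.24×10^7))^(1/3) = 0.02601 m.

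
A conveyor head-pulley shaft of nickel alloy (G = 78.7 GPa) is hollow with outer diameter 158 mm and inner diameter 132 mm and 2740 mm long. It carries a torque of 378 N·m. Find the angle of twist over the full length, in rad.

J = π(d_o⁴ − d_i⁴)/32 = π(0.158⁴ − 0.132⁴)/32 = 3.138×10^-5 m⁴.
θ = T·L/(G·J) = 378.0 × 2.74 / (78.7×10⁹ × 3.138×10^-5) = 4.194×10^-4 rad.

4.19e-4 rad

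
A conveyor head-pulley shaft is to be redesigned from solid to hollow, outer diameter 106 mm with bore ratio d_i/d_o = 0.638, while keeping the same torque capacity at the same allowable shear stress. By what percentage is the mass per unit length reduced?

33.1 %

Equal τ_max and T ⇒ the solid shaft needs d_s³ = d_o³(1−k⁴), so d_s = 106·(1−0.638⁴)^(1/3) = 99.79 mm.
Area ratio A_h/A_s = d_o²(1−k²)/d_s² = (1−k²)/(1−k⁴)^(2/3) = 0.6691.
Mass saving = 1 − 0.6691 = 33.1 %.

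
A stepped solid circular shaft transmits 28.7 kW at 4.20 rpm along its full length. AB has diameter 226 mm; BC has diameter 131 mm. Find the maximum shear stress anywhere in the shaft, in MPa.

148 MPa

ω = 2π·4.20/60 = 0.4398 rad/s, so T = P/ω = 28.7×10³ / 0.4398 = 65250 N·m.
Under the same torque, τ_max = 16T/(πd³) is largest where d is smallest — segment BC (d = 131 mm).
τ_max = 16·65250/(π·(0.131)³) = 1.478×10^8 Pa.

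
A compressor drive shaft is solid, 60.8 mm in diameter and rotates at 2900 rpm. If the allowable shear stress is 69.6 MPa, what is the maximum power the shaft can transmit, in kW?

J = πd⁴/32 = π(0.0608)⁴/32 = 1.342×10^-6 m⁴.
T_max = τ_allow·J/r = 6.96×10^7 × 1.342×10^-6 / 0.0304 = 3071 N·m.
ω = 2π·2900/60 = 303.7 rad/s, so P_max = T_max·ω = 9.328×10^5 W.

933 kW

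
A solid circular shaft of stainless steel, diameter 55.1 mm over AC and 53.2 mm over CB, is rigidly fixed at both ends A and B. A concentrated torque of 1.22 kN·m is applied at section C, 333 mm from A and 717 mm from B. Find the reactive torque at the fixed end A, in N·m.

Compatibility: T_A·a/J_AC = T_B·b/J_CB with T_A + T_B = T₀.
J_AC = 9.05×10^-7 m⁴, J_CB = 7.86×10^-7 m⁴, so T_A = T₀·(J_AC/a)/((J_AC/a)+(J_CB/b)) = 869.2 N·m, T_B = 350.8 N·m.

869 N·m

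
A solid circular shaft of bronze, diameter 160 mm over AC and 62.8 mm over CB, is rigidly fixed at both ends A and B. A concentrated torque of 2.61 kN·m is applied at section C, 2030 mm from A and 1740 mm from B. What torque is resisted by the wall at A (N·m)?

2540 N·m

Compatibility: T_A·a/J_AC = T_B·b/J_CB with T_A + T_B = T₀.
J_AC = 6.43×10^-5 m⁴, J_CB = 1.53×10^-6 m⁴, so T_A = T₀·(J_AC/a)/((J_AC/a)+(J_CB/b)) = 2540 N·m, T_B = 70.32 N·m.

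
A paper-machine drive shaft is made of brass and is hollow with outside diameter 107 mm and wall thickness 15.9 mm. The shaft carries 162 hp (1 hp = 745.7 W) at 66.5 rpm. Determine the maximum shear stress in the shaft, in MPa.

95.4 MPa

ω = 2π·66.5/60 = 6.964 rad/s, so T = P/ω = 162×745.7 / 6.964 = 17350 N·m.
J = π(d_o⁴ − d_i⁴)/32 = π(0.107⁴ − 0.0752⁴)/32 = 9.729×10^-6 m⁴.
τ_max = T·r/J = 17350 × 0.0535 / 9.729×10^-6 = 9.539×10^7 Pa.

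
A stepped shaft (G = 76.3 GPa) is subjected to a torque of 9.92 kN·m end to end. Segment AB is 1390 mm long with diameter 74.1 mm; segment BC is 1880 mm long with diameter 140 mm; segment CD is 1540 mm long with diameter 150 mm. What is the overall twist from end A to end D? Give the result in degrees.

J_AB = π(0.0741)⁴/32 = 2.96×10^-6 m⁴; J_BC = π(0.140)⁴/32 = 3.77×10^-5 m⁴; J_CD = π(0.150)⁴/32 = 4.97×10^-5 m⁴.
θ = (T/G)·Σ L_i/J_i = (9920/76.3×10⁹)·(1.39/2.96×10^-6 + 1.88/3.77×10^-5 + 1.54/4.97×10^-5) = 0.07157 rad.

4.10°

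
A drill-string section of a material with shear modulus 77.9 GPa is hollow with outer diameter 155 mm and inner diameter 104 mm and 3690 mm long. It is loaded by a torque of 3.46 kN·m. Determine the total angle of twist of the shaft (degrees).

J = π(d_o⁴ − d_i⁴)/32 = π(0.155⁴ − 0.104⁴)/32 = 4.518×10^-5 m⁴.
θ = T·L/(G·J) = 3460 × 3.69 / (77.9×10⁹ × 4.518×10^-5) = 3.627×10^-3 rad.

0.208°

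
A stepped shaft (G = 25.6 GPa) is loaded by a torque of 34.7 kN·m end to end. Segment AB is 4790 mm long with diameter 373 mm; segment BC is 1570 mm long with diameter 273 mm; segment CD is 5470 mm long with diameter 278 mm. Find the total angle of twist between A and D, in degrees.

J_AB = π(0.373)⁴/32 = 1.90×10^-3 m⁴; J_BC = π(0.273)⁴/32 = 5.45×10^-4 m⁴; J_CD = π(0.278)⁴/32 = 5.86×10^-4 m⁴.
θ = (T/G)·Σ L_i/J_i = (34700/25.6×10⁹)·(4.79/1.90×10^-3 + 1.57/5.45×10^-4 + 5.47/5.86×10^-4) = 0.01996 rad.

1.14°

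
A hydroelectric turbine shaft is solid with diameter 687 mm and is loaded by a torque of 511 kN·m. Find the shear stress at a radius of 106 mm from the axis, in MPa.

J = πd⁴/32 = π(0.687)⁴/32 = 0.02187 m⁴.
Shear stress varies linearly with radius: τ = T·r/J = 511000 × 0.106 / 0.02187 = 2.477×10^6 Pa.

2.48 MPa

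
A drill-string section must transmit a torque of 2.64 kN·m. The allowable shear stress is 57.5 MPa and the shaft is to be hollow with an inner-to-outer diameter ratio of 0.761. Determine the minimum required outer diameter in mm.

For a hollow shaft with d_i/d_o = 0.761: τ_max = 16T/(π d_o³ (1−k⁴)), so d_o = [16T/(π τ_allow (1−k⁴))]^(1/3) = [16·2640/(π·5.75×10^7·0.6646)]^(1/3) = 0.07060 m.

70.6 mm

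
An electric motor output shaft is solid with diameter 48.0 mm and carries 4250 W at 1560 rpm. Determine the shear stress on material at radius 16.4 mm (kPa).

ω = 2π·1560/60 = 163.4 rad/s, so T = P/ω = 4250 / 163.4 = 26.02 N·m.
J = πd⁴/32 = π(0.0480)⁴/32 = 5.212×10^-7 m⁴.
Shear stress varies linearly with radius: τ = T·r/J = 26.02 × 0.0164 / 5.212×10^-7 = 8.187×10^5 Pa.

819 kPa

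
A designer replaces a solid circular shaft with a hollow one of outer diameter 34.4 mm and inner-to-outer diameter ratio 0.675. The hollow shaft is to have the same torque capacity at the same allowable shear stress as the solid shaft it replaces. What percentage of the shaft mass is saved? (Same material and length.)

36.4 %

Equal τ_max and T ⇒ the solid shaft needs d_s³ = d_o³(1−k⁴), so d_s = 34.4·(1−0.675⁴)^(1/3) = 31.83 mm.
Area ratio A_h/A_s = d_o²(1−k²)/d_s² = (1−k²)/(1−k⁴)^(2/3) = 0.6357.
Mass saving = 1 − 0.6357 = 36.4 %.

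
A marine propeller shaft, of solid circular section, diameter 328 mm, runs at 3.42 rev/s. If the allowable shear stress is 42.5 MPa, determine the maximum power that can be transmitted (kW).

6330 kW

J = πd⁴/32 = π(0.328)⁴/32 = 1.136×10^-3 m⁴.
T_max = τ_allow·J/r = 4.25×10^7 × 1.136×10^-3 / 0.164 = 294500 N·m.
ω = 2π·3.42 = 21.49 rad/s, so P_max = T_max·ω = 6.328×10^6 W.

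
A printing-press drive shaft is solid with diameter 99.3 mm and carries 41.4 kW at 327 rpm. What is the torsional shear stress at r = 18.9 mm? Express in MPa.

ω = 2π·327/60 = 34.24 rad/s, so T = P/ω = 41.4×10³ / 34.24 = 1209 N·m.
J = πd⁴/32 = π(0.0993)⁴/32 = 9.545×10^-6 m⁴.
Shear stress varies linearly with radius: τ = T·r/J = 1209 × 0.0189 / 9.545×10^-6 = 2.394×10^6 Pa.

2.39 MPa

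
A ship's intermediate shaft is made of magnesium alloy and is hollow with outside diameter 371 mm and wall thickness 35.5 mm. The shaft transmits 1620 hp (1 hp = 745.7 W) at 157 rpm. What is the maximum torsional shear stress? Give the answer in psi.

1860 psi

ω = 2π·157/60 = 16.44 rad/s, so T = P/ω = 1620×745.7 / 16.44 = 73480 N·m.
J = π(d_o⁴ − d_i⁴)/32 = π(0.371⁴ − 0.300⁴)/32 = 1.065×10^-3 m⁴.
τ_max = T·r/J = 73480 × 0.185 / 1.065×10^-3 = 1.280×10^7 Pa.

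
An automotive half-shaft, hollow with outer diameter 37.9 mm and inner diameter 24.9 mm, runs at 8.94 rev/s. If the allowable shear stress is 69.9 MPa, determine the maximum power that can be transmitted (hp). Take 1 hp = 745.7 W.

45.8 hp

J = π(d_o⁴ − d_i⁴)/32 = π(0.0379⁴ − 0.0249⁴)/32 = 1.648×10^-7 m⁴.
T_max = τ_allow·J/r = 6.99×10^7 × 1.648×10^-7 / 0.0189 = 608.0 N·m.
ω = 2π·8.94 = 56.17 rad/s, so P_max = T_max·ω = 3.415×10^4 W.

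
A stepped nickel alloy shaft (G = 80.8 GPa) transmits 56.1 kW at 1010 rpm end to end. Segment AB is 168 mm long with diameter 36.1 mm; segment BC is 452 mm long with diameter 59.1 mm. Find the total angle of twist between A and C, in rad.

0.00909 rad

ω = 2π·1010/60 = 105.8 rad/s, so T = P/ω = 56.1×10³ / 105.8 = 530.4 N·m.
J_AB = π(0.0361)⁴/32 = 1.67×10^-7 m⁴; J_BC = π(0.0591)⁴/32 = 1.20×10^-6 m⁴.
θ = (T/G)·Σ L_i/J_i = (530.4/80.8×10⁹)·(0.168/1.67×10^-7 + 0.452/1.20×10^-6) = 9.092×10^-3 rad.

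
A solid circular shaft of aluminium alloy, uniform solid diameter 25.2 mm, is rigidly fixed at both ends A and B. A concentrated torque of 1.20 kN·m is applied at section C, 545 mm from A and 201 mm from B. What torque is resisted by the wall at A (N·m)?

323 N·m

With uniform GJ and both ends fixed, compatibility θ_AC = θ_CB gives T_A·a = T_B·b, together with T_A + T_B = T₀.
T_A = T₀·b/(a+b) = 1200·201/746.0 = 323.3 N·m; T_B = 876.7 N·m.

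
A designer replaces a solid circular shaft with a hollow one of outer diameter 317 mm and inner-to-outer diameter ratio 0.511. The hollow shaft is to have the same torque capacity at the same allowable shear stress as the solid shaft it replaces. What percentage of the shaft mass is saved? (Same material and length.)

Equal τ_max and T ⇒ the solid shaft needs d_s³ = d_o³(1−k⁴), so d_s = 317·(1−0.511⁴)^(1/3) = 309.6 mm.
Area ratio A_h/A_s = d_o²(1−k²)/d_s² = (1−k²)/(1−k⁴)^(2/3) = 0.7745.
Mass saving = 1 − 0.7745 = 22.6 %.

22.6 %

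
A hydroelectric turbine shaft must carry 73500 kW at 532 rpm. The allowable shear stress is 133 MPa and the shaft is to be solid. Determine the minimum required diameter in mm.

370 mm

ω = 2π·532/60 = 55.71 rad/s, so T = P/ω = 73500×10³ / 55.71 = 1.319e6 N·m.
For a solid shaft τ_max = 16T/(πd³), so d = (16T/(π τ_allow))^(1/3) = (16·1.319e6/(π·1.33×10^8))^(1/3) = 0.3697 m.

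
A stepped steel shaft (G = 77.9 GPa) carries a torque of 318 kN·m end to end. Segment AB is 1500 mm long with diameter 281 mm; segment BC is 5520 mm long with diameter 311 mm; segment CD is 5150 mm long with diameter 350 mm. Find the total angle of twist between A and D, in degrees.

2.80°

J_AB = π(0.281)⁴/32 = 6.12×10^-4 m⁴; J_BC = π(0.311)⁴/32 = 9.18×10^-4 m⁴; J_CD = π(0.350)⁴/32 = 1.47×10^-3 m⁴.
θ = (T/G)·Σ L_i/J_i = (318000/77.9×10⁹)·(1.50/6.12×10^-4 + 5.52/9.18×10^-4 + 5.15/1.47×10^-3) = 0.04881 rad.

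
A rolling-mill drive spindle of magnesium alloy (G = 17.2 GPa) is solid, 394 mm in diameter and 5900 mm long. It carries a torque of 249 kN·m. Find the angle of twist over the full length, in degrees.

2.07°

J = πd⁴/32 = π(0.394)⁴/32 = 2.366×10^-3 m⁴.
θ = T·L/(G·J) = 249000 × 5.90 / (17.2×10⁹ × 2.366×10^-3) = 0.03610 rad.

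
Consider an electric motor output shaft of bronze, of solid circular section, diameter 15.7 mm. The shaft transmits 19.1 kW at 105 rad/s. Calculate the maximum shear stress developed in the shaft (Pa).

ω = 105 rad/s, so T = P/ω = 19.1×10³ / 105.0 = 181.9 N·m.
J = πd⁴/32 = π(0.0157)⁴/32 = 5.965×10^-9 m⁴.
τ_max = T·r/J = 181.9 × 0.00785 / 5.965×10^-9 = 2.394×10^8 Pa.

2.39e8 Pa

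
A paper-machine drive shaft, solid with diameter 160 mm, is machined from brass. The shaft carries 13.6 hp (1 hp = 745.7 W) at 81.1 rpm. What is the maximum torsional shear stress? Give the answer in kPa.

1480 kPa

ω = 2π·81.1/60 = 8.493 rad/s, so T = P/ω = 13.6×745.7 / 8.493 = 1194 N·m.
J = πd⁴/32 = π(0.160)⁴/32 = 6.434×10^-5 m⁴.
τ_max = T·r/J = 1194 × 0.0800 / 6.434×10^-5 = 1.485×10^6 Pa.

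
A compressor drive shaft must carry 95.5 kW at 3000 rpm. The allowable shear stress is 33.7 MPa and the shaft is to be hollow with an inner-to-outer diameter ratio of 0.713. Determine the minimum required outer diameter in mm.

39.6 mm

ω = 2π·3000/60 = 314.2 rad/s, so T = P/ω = 95.5×10³ / 314.2 = 304.0 N·m.
For a hollow shaft with d_i/d_o = 0.713: τ_max = 16T/(π d_o³ (1−k⁴)), so d_o = [16T/(π τ_allow (1−k⁴))]^(1/3) = [16·304.0/(π·3.37×10^7·0.7416)]^(1/3) = 0.03957 m.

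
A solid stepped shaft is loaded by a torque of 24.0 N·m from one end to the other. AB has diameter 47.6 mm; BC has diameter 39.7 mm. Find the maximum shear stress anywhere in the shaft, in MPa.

Under the same torque, τ_max = 16T/(πd³) is largest where d is smallest — segment BC (d = 39.7 mm).
τ_max = 16·24.00/(π·(0.0397)³) = 1.953×10^6 Pa.

1.95 MPa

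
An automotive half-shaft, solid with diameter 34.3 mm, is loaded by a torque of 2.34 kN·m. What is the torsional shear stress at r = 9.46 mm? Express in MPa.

163 MPa

J = πd⁴/32 = π(0.0343)⁴/32 = 1.359×10^-7 m⁴.
Shear stress varies linearly with radius: τ = T·r/J = 2340 × 0.00946 / 1.359×10^-7 = 1.629×10^8 Pa.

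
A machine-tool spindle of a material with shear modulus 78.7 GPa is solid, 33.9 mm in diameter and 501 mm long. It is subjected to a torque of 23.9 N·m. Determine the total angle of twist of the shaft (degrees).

J = πd⁴/32 = π(0.0339)⁴/32 = 1.297×10^-7 m⁴.
θ = T·L/(G·J) = 23.90 × 0.501 / (78.7×10⁹ × 1.297×10^-7) = 1.173×10^-3 rad.

0.0672°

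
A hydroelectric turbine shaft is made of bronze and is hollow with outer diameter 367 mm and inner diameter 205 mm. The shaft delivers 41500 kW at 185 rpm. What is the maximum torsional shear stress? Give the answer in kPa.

245000 kPa

ω = 2π·185/60 = 19.37 rad/s, so T = P/ω = 41500×10³ / 19.37 = 2.142e6 N·m.
J = π(d_o⁴ − d_i⁴)/32 = π(0.367⁴ − 0.205⁴)/32 = 1.608×10^-3 m⁴.
τ_max = T·r/J = 2.142e6 × 0.183 / 1.608×10^-3 = 2.445×10^8 Pa.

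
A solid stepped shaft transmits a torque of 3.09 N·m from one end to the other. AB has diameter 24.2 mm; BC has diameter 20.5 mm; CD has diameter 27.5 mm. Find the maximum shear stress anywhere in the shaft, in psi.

Under the same torque, τ_max = 16T/(πd³) is largest where d is smallest — segment BC (d = 20.5 mm).
τ_max = 16·3.090/(π·(0.0205)³) = 1.827×10^6 Pa.

265 psi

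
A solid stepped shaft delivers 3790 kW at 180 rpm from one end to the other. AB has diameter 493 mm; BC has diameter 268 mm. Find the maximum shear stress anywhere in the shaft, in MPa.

53.2 MPa

ω = 2π·180/60 = 18.85 rad/s, so T = P/ω = 3790×10³ / 18.85 = 201100 N·m.
Under the same torque, τ_max = 16T/(πd³) is largest where d is smallest — segment BC (d = 268 mm).
τ_max = 16·201100/(π·(0.268)³) = 5.320×10^7 Pa.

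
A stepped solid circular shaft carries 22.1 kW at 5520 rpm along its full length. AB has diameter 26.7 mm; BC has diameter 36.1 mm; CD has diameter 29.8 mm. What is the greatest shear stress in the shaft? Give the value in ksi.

ω = 2π·5520/60 = 578.1 rad/s, so T = P/ω = 22.1×10³ / 578.1 = 38.23 N·m.
Under the same torque, τ_max = 16T/(πd³) is largest where d is smallest — segment AB (d = 26.7 mm).
τ_max = 16·38.23/(π·(0.0267)³) = 1.023×10^7 Pa.

1.48 ksi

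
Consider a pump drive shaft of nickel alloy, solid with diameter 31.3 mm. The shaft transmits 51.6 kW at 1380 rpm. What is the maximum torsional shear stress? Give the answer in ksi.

8.60 ksi

ω = 2π·1380/60 = 144.5 rad/s, so T = P/ω = 51.6×10³ / 144.5 = 357.1 N·m.
J = πd⁴/32 = π(0.0313)⁴/32 = 9.423×10^-8 m⁴.
τ_max = T·r/J = 357.1 × 0.0157 / 9.423×10^-8 = 5.930×10^7 Pa.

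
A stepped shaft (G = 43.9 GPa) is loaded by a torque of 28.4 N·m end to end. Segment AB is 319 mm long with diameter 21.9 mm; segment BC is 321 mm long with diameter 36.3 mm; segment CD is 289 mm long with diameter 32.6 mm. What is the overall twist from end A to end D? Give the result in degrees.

J_AB = π(0.0219)⁴/32 = 2.26×10^-8 m⁴; J_BC = π(0.0363)⁴/32 = 1.70×10^-7 m⁴; J_CD = π(0.0326)⁴/32 = 1.11×10^-7 m⁴.
θ = (T/G)·Σ L_i/J_i = (28.40/43.9×10⁹)·(0.319/2.26×10^-8 + 0.321/1.70×10^-7 + 0.289/1.11×10^-7) = 0.01204 rad.

0.690°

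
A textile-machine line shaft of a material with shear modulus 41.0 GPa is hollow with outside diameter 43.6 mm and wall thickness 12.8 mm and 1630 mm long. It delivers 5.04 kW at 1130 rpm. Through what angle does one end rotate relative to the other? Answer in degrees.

0.282°

ω = 2π·1130/60 = 118.3 rad/s, so T = P/ω = 5.04×10³ / 118.3 = 42.59 N·m.
J = π(d_o⁴ − d_i⁴)/32 = π(0.0436⁴ − 0.0180⁴)/32 = 3.445×10^-7 m⁴.
θ = T·L/(G·J) = 42.59 × 1.63 / (41.0×10⁹ × 3.445×10^-7) = 4.916×10^-3 rad.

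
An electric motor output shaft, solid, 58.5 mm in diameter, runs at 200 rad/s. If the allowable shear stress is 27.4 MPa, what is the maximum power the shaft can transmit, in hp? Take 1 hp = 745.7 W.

J = πd⁴/32 = π(0.0585)⁴/32 = 1.150×10^-6 m⁴.
T_max = τ_allow·J/r = 2.74×10^7 × 1.150×10^-6 / 0.0293 = 1077 N·m.
ω = 200 rad/s, so P_max = T_max·ω = 2.154×10^5 W.

289 hp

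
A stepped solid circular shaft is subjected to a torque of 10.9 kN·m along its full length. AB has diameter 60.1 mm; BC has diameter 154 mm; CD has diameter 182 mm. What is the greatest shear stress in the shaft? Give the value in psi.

Under the same torque, τ_max = 16T/(πd³) is largest where d is smallest — segment AB (d = 60.1 mm).
τ_max = 16·10900/(π·(0.0601)³) = 2.557×10^8 Pa.

37100 psi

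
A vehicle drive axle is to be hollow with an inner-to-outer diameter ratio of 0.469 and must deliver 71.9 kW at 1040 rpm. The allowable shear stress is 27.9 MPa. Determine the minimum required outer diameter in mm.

ω = 2π·1040/60 = 108.9 rad/s, so T = P/ω = 71.9×10³ / 108.9 = 660.2 N·m.
For a hollow shaft with d_i/d_o = 0.469: τ_max = 16T/(π d_o³ (1−k⁴)), so d_o = [16T/(π τ_allow (1−k⁴))]^(1/3) = [16·660.2/(π·2.79×10^7·0.9516)]^(1/3) = 0.05022 m.

50.2 mm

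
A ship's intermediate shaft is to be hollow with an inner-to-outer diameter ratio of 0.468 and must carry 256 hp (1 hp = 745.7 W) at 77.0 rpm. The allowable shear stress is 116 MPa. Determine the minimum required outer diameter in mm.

103 mm

ω = 2π·77.0/60 = 8.063 rad/s, so T = P/ω = 256×745.7 / 8.063 = 23670 N·m.
For a hollow shaft with d_i/d_o = 0.468: τ_max = 16T/(π d_o³ (1−k⁴)), so d_o = [16T/(π τ_allow (1−k⁴))]^(1/3) = [16·23670/(π·1.16×10^8·0.9520)]^(1/3) = 0.1030 m.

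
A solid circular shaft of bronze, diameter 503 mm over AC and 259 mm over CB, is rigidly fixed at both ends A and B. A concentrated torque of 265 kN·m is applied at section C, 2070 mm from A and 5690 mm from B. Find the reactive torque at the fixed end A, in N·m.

Compatibility: T_A·a/J_AC = T_B·b/J_CB with T_A + T_B = T₀.
J_AC = 6.28×10^-3 m⁴, J_CB = 4.42×10^-4 m⁴, so T_A = T₀·(J_AC/a)/((J_AC/a)+(J_CB/b)) = 258400 N·m, T_B = 6608 N·m.

258000 N·m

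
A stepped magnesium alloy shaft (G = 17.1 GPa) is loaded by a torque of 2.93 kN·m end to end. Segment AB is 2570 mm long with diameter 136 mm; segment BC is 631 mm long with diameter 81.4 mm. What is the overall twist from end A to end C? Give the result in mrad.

38.2 mrad

J_AB = π(0.136)⁴/32 = 3.36×10^-5 m⁴; J_BC = π(0.0814)⁴/32 = 4.31×10^-6 m⁴.
θ = (T/G)·Σ L_i/J_i = (2930/17.1×10⁹)·(2.57/3.36×10^-5 + 0.631/4.31×10^-6) = 0.03820 rad.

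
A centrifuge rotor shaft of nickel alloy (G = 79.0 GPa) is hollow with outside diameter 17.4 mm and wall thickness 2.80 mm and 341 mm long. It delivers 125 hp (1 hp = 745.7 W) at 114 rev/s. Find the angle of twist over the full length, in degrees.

ω = 2π·114 = 716.3 rad/s, so T = P/ω = 125×745.7 / 716.3 = 130.1 N·m.
J = π(d_o⁴ − d_i⁴)/32 = π(0.0174⁴ − 0.0118⁴)/32 = 7.096×10^-9 m⁴.
θ = T·L/(G·J) = 130.1 × 0.341 / (79.0×10⁹ × 7.096×10^-9) = 0.07916 rad.

4.54°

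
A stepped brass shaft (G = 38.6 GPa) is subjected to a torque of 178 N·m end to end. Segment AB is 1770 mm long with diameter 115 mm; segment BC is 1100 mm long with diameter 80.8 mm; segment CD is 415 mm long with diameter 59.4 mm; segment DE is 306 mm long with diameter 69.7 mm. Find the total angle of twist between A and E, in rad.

J_AB = π(0.115)⁴/32 = 1.72×10^-5 m⁴; J_BC = π(0.0808)⁴/32 = 4.18×10^-6 m⁴; J_CD = π(0.0594)⁴/32 = 1.22×10^-6 m⁴; J_DE = π(0.0697)⁴/32 = 2.32×10^-6 m⁴.
θ = (T/G)·Σ L_i/J_i = (178.0/38.6×10⁹)·(1.77/1.72×10^-5 + 1.10/4.18×10^-6 + 0.415/1.22×10^-6 + 0.306/2.32×10^-6) = 3.862×10^-3 rad.

0.00386 rad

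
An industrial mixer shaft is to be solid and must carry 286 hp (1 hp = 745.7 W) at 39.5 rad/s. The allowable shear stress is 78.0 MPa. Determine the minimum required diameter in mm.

70.6 mm

ω = 39.5 rad/s, so T = P/ω = 286×745.7 / 39.50 = 5399 N·m.
For a solid shaft τ_max = 16T/(πd³), so d = (16T/(π τ_allow))^(1/3) = (16·5399/(π·7.80×10^7))^(1/3) = 0.07064 m.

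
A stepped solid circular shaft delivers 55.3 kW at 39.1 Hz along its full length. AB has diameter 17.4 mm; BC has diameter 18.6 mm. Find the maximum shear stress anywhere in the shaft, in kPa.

ω = 2π·39.1 = 245.7 rad/s, so T = P/ω = 55.3×10³ / 245.7 = 225.1 N·m.
Under the same torque, τ_max = 16T/(πd³) is largest where d is smallest — segment AB (d = 17.4 mm).
τ_max = 16·225.1/(π·(0.0174)³) = 2.176×10^8 Pa.

218000 kPa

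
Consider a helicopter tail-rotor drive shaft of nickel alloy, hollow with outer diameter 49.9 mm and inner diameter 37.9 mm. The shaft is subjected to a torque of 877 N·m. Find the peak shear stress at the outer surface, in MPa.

53.9 MPa

J = π(d_o⁴ − d_i⁴)/32 = π(0.0499⁴ − 0.0379⁴)/32 = 4.061×10^-7 m⁴.
τ_max = T·r/J = 877.0 × 0.0249 / 4.061×10^-7 = 5.388×10^7 Pa.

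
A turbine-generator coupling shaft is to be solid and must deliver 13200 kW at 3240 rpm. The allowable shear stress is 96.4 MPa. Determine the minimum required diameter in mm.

ω = 2π·3240/60 = 339.3 rad/s, so T = P/ω = 13200×10³ / 339.3 = 38900 N·m.
For a solid shaft τ_max = 16T/(πd³), so d = (16T/(π τ_allow))^(1/3) = (16·38900/(π·9.64×10^7))^(1/3) = 0.1271 m.

127 mm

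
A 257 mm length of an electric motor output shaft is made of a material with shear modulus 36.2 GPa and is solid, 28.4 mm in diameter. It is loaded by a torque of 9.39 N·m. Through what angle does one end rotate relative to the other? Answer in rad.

0.00104 rad

J = πd⁴/32 = π(0.0284)⁴/32 = 6.387×10^-8 m⁴.
θ = T·L/(G·J) = 9.390 × 0.257 / (36.2×10⁹ × 6.387×10^-8) = 1.044×10^-3 rad.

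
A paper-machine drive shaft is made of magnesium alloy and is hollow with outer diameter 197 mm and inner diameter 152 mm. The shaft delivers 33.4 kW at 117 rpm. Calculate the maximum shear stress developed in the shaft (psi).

408 psi

ω = 2π·117/60 = 12.25 rad/s, so T = P/ω = 33.4×10³ / 12.25 = 2726 N·m.
J = π(d_o⁴ − d_i⁴)/32 = π(0.197⁴ − 0.152⁴)/32 = 9.546×10^-5 m⁴.
τ_max = T·r/J = 2726 × 0.0985 / 9.546×10^-5 = 2.813×10^6 Pa.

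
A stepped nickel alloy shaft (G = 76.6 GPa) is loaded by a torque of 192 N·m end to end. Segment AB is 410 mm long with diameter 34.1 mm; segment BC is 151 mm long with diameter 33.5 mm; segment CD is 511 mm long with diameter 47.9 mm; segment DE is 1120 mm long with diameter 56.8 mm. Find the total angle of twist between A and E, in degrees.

0.918°

J_AB = π(0.0341)⁴/32 = 1.33×10^-7 m⁴; J_BC = π(0.0335)⁴/32 = 1.24×10^-7 m⁴; J_CD = π(0.0479)⁴/32 = 5.17×10^-7 m⁴; J_DE = π(0.0568)⁴/32 = 1.02×10^-6 m⁴.
θ = (T/G)·Σ L_i/J_i = (192.0/76.6×10⁹)·(0.410/1.33×10^-7 + 0.151/1.24×10^-7 + 0.511/5.17×10^-7 + 1.12/1.02×10^-6) = 0.01603 rad.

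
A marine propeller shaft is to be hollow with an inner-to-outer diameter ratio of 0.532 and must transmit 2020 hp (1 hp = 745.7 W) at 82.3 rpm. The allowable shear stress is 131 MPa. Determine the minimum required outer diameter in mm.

ω = 2π·82.3/60 = 8.618 rad/s, so T = P/ω = 2020×745.7 / 8.618 = 174800 N·m.
For a hollow shaft with d_i/d_o = 0.532: τ_max = 16T/(π d_o³ (1−k⁴)), so d_o = [16T/(π τ_allow (1−k⁴))]^(1/3) = [16·174800/(π·1.31×10^8·0.9199)]^(1/3) = 0.1948 m.

195 mm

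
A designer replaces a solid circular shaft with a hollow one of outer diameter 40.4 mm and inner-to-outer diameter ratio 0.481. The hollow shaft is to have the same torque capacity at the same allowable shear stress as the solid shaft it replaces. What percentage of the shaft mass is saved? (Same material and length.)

20.3 %

Equal τ_max and T ⇒ the solid shaft needs d_s³ = d_o³(1−k⁴), so d_s = 40.4·(1−0.481⁴)^(1/3) = 39.67 mm.
Area ratio A_h/A_s = d_o²(1−k²)/d_s² = (1−k²)/(1−k⁴)^(2/3) = 0.7974.
Mass saving = 1 − 0.7974 = 20.3 %.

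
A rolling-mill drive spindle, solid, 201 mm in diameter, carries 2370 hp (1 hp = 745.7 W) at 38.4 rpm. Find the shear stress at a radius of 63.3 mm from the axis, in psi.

25200 psi

ω = 2π·38.4/60 = 4.021 rad/s, so T = P/ω = 2370×745.7 / 4.021 = 439500 N·m.
J = πd⁴/32 = π(0.201)⁴/32 = 1.602×10^-4 m⁴.
Shear stress varies linearly with radius: τ = T·r/J = 439500 × 0.0633 / 1.602×10^-4 = 1.736×10^8 Pa.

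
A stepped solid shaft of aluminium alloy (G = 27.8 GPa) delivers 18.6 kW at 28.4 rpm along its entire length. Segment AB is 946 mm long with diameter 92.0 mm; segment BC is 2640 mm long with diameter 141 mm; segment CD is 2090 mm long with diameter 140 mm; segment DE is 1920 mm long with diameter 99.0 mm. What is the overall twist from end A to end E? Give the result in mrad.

ω = 2π·28.4/60 = 2.974 rad/s, so T = P/ω = 18.6×10³ / 2.974 = 6254 N·m.
J_AB = π(0.0920)⁴/32 = 7.03×10^-6 m⁴; J_BC = π(0.141)⁴/32 = 3.88×10^-5 m⁴; J_CD = π(0.140)⁴/32 = 3.77×10^-5 m⁴; J_DE = π(0.0990)⁴/32 = 9.43×10^-6 m⁴.
θ = (T/G)·Σ L_i/J_i = (6254/27.8×10⁹)·(0.946/7.03×10^-6 + 2.64/3.88×10^-5 + 2.09/3.77×10^-5 + 1.92/9.43×10^-6) = 0.1038 rad.

104 mrad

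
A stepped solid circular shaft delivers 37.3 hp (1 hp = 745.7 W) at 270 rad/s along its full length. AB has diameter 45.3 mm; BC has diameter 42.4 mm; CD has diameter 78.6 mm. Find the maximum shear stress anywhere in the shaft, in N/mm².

ω = 270 rad/s, so T = P/ω = 37.3×745.7 / 270.0 = 103.0 N·m.
Under the same torque, τ_max = 16T/(πd³) is largest where d is smallest — segment BC (d = 42.4 mm).
τ_max = 16·103.0/(π·(0.0424)³) = 6.883×10^6 Pa.

6.88 N/mm²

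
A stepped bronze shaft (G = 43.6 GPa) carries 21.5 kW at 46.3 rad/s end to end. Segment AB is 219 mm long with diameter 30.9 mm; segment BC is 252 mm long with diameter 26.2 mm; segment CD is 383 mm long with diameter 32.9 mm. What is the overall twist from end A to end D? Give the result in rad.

ω = 46.3 rad/s, so T = P/ω = 21.5×10³ / 46.30 = 464.4 N·m.
J_AB = π(0.0309)⁴/32 = 8.95×10^-8 m⁴; J_BC = π(0.0262)⁴/32 = 4.63×10^-8 m⁴; J_CD = π(0.0329)⁴/32 = 1.15×10^-7 m⁴.
θ = (T/G)·Σ L_i/J_i = (464.4/43.6×10⁹)·(0.219/8.95×10^-8 + 0.252/4.63×10^-8 + 0.383/1.15×10^-7) = 0.1195 rad.

0.120 rad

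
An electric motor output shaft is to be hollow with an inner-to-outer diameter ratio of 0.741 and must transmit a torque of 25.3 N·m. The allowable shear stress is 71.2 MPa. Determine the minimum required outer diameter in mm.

13.7 mm

For a hollow shaft with d_i/d_o = 0.741: τ_max = 16T/(π d_o³ (1−k⁴)), so d_o = [16T/(π τ_allow (1−k⁴))]^(1/3) = [16·25.30/(π·7.12×10^7·0.6985)]^(1/3) = 0.01373 m.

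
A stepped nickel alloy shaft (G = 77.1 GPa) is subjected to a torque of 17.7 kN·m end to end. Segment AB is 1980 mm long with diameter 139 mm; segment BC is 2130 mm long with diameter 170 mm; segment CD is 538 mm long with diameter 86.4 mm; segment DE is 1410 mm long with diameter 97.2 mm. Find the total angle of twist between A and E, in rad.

0.0779 rad

J_AB = π(0.139)⁴/32 = 3.66×10^-5 m⁴; J_BC = π(0.170)⁴/32 = 8.20×10^-5 m⁴; J_CD = π(0.0864)⁴/32 = 5.47×10^-6 m⁴; J_DE = π(0.0972)⁴/32 = 8.76×10^-6 m⁴.
θ = (T/G)·Σ L_i/J_i = (17700/77.1×10⁹)·(1.98/3.66×10^-5 + 2.13/8.20×10^-5 + 0.538/5.47×10^-6 + 1.41/8.76×10^-6) = 0.07788 rad.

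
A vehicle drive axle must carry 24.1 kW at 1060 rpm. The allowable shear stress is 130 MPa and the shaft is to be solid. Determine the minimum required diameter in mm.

20.4 mm

ω = 2π·1060/60 = 111.0 rad/s, so T = P/ω = 24.1×10³ / 111.0 = 217.1 N·m.
For a solid shaft τ_max = 16T/(πd³), so d = (16T/(π τ_allow))^(1/3) = (16·217.1/(π·1.30×10^8))^(1/3) = 0.02041 m.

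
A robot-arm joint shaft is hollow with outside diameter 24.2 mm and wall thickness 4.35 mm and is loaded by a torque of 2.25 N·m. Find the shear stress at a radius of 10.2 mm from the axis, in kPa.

820 kPa

J = π(d_o⁴ − d_i⁴)/32 = π(0.0242⁴ − 0.0155⁴)/32 = 2.800×10^-8 m⁴.
Shear stress varies linearly with radius: τ = T·r/J = 2.250 × 0.0102 / 2.800×10^-8 = 8.195×10^5 Pa.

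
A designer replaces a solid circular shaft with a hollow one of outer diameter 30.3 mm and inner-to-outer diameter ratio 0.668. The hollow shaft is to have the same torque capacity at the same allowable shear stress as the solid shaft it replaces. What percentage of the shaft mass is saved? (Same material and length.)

35.8 %

Equal τ_max and T ⇒ the solid shaft needs d_s³ = d_o³(1−k⁴), so d_s = 30.3·(1−0.668⁴)^(1/3) = 28.14 mm.
Area ratio A_h/A_s = d_o²(1−k²)/d_s² = (1−k²)/(1−k⁴)^(2/3) = 0.6421.
Mass saving = 1 − 0.6421 = 35.8 %.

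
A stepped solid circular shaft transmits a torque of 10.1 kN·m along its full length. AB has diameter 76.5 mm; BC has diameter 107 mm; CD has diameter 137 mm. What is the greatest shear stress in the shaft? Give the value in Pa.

1.15e8 Pa

Under the same torque, τ_max = 16T/(πd³) is largest where d is smallest — segment AB (d = 76.5 mm).
τ_max = 16·10100/(π·(0.0765)³) = 1.149×10^8 Pa.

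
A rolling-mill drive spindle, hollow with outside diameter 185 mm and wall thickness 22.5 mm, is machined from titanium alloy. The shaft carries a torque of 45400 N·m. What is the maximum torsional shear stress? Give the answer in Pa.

J = π(d_o⁴ − d_i⁴)/32 = π(0.185⁴ − 0.140⁴)/32 = 7.728×10^-5 m⁴.
τ_max = T·r/J = 45400 × 0.0925 / 7.728×10^-5 = 5.434×10^7 Pa.

5.43e7 Pa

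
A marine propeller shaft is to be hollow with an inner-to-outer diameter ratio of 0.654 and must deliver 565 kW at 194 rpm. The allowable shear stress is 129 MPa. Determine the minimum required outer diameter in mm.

110 mm

ω = 2π·194/60 = 20.32 rad/s, so T = P/ω = 565×10³ / 20.32 = 27810 N·m.
For a hollow shaft with d_i/d_o = 0.654: τ_max = 16T/(π d_o³ (1−k⁴)), so d_o = [16T/(π τ_allow (1−k⁴))]^(1/3) = [16·27810/(π·1.29×10^8·0.8171)]^(1/3) = 0.1104 m.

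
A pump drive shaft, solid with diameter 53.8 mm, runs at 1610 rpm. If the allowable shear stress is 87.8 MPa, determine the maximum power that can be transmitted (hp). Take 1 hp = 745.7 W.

607 hp

J = πd⁴/32 = π(0.0538)⁴/32 = 8.225×10^-7 m⁴.
T_max = τ_allow·J/r = 8.78×10^7 × 8.225×10^-7 / 0.0269 = 2685 N·m.
ω = 2π·1610/60 = 168.6 rad/s, so P_max = T_max·ω = 4.526×10^5 W.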